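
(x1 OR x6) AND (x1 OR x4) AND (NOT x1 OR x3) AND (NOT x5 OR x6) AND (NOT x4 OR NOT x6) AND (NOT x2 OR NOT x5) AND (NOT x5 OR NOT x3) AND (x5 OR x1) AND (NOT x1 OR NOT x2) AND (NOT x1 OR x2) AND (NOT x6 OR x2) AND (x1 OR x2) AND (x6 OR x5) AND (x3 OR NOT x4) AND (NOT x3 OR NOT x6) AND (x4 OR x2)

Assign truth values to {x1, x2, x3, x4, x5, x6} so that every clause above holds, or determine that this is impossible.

UNSATISFIABLE

Suppose x1 = true.
From the singleton clause (x3), x3 = true.
From the singleton clause (NOT x5), x5 = false.
From the singleton clause (NOT x2), x2 = false.
But (x2) is also a unit clause — contradiction.
Undo x1 and try x1 = false.
From the singleton clause (x6), x6 = true.
From the singleton clause (x4), x4 = true.
But (NOT x4) is also a unit clause — contradiction.
Either choice for x1 ends in contradiction.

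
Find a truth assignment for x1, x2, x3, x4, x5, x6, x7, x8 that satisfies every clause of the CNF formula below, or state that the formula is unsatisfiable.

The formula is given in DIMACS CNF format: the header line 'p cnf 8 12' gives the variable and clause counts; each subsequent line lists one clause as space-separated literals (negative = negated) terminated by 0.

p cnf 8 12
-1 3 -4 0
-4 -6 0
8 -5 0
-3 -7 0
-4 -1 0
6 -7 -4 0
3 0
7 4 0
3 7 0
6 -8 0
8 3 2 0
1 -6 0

x1=False; x2=True; x3=True; x4=True; x5=False; x6=False; x7=False; x8=False

The clause (x3) is unit, so x3 = True.
The clause (¬x7) is unit, so x7 = False.
The clause (x4) is unit, so x4 = True.
The clause (¬x6) is unit, so x6 = False.
The clause (¬x1) is unit, so x1 = False.
The clause (¬x8) is unit, so x8 = False.
The clause (¬x5) is unit, so x5 = False.
Every clause is now satisfied; x2 is unconstrained.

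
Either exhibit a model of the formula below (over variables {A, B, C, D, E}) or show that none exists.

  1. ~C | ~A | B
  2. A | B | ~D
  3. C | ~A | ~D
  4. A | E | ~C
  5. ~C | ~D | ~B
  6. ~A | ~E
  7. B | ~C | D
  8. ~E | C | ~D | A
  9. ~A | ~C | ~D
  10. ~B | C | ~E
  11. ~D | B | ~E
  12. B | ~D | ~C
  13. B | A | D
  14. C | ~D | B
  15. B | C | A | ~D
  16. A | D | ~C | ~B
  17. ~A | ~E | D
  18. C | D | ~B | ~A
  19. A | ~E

A=0,  B=1,  C=0,  D=0,  E=0

Try A = 0.
From the singleton clause (~E), E = 0.
From the singleton clause (~C), C = 0.
Try B = 1.
All clauses hold; D can take either value.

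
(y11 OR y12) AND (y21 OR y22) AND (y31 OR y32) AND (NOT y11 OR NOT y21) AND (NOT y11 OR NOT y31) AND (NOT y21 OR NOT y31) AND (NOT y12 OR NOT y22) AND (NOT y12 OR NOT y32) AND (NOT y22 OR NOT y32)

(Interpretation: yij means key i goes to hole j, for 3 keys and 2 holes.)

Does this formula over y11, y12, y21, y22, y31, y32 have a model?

No, unsatisfiable

Case y11 = true:
Unit clause (NOT y21) forces y21 = false.
Unit clause (y22) forces y22 = true.
Unit clause (NOT y31) forces y31 = false.
Unit clause (y32) forces y32 = true.
Now (NOT y32) is unsatisfied and unit — conflict.
So y11 must be the other value — set y11 = false.
Unit clause (y12) forces y12 = true.
Unit clause (NOT y22) forces y22 = false.
Unit clause (y21) forces y21 = true.
Unit clause (NOT y31) forces y31 = false.
Unit clause (y32) forces y32 = true.
Now (NOT y32) is unsatisfied and unit — conflict.
Both values of y11 lead to a conflict.
No assignment satisfies every clause.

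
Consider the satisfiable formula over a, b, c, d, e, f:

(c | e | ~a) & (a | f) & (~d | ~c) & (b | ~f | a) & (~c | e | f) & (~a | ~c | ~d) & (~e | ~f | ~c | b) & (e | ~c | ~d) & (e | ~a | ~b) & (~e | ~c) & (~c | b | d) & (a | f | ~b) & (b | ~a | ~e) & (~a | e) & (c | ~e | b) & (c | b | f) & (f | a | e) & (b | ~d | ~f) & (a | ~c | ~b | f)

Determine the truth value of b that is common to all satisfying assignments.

True

Suppose b = 0.
Case a = 1:
The clause (~e) is unit, so e = 0.
Now (e) is unsatisfied and unit — conflict.
Undo a and try a = 0.
The clause (f) is unit, so f = 1.
Now (~f) is unsatisfied and unit — conflict.
Either choice for a ends in contradiction.
So every satisfying assignment has b = True.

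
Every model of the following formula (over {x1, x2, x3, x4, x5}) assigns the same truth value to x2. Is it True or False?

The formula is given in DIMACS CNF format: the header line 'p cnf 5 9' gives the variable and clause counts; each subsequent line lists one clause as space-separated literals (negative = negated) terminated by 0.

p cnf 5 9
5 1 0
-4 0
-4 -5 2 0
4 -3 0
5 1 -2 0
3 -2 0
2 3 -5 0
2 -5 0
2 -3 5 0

Suppose x2 = True.
The clause (¬x4) is unit, so x4 = False.
The clause (¬x3) is unit, so x3 = False.
But (x3) is also a unit clause — contradiction.
So every satisfying assignment has x2 = False.

False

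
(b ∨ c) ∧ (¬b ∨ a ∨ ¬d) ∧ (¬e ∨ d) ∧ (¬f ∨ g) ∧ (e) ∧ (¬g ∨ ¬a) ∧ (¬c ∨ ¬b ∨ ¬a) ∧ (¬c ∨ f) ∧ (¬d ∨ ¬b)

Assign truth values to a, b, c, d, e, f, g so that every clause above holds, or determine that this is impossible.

(e) alone gives e = True.
(d) alone gives d = True.
(¬b) alone gives b = False.
(c) alone gives c = True.
(f) alone gives f = True.
(g) alone gives g = True.
(¬a) alone gives a = False.
All clauses are satisfied.

a ↦ False, b ↦ False, c ↦ True, d ↦ True, e ↦ True, f ↦ True, g ↦ True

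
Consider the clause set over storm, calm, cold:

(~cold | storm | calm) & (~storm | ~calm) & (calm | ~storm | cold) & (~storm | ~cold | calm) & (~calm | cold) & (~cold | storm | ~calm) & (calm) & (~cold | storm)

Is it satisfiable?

No

From the singleton clause (calm), calm = 1.
From the singleton clause (~storm), storm = 0.
From the singleton clause (cold), cold = 1.
But (~cold) is also a unit clause — contradiction.
No assignment satisfies every clause.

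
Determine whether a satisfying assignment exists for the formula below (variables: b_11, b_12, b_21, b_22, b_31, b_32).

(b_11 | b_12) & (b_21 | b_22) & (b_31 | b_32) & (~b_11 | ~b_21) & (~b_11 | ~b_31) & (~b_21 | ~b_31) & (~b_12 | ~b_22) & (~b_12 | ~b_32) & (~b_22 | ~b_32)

Suppose b_11 = 1.
From the singleton clause (~b_21), b_21 = 0.
From the singleton clause (b_22), b_22 = 1.
From the singleton clause (~b_31), b_31 = 0.
From the singleton clause (b_32), b_32 = 1.
But (~b_32) is also a unit clause — contradiction.
Backtrack on b_11: now try b_11 = 0.
From the singleton clause (b_12), b_12 = 1.
From the singleton clause (~b_22), b_22 = 0.
From the singleton clause (b_21), b_21 = 1.
From the singleton clause (~b_31), b_31 = 0.
From the singleton clause (b_32), b_32 = 1.
But (~b_32) is also a unit clause — contradiction.
Either choice for b_11 ends in contradiction.
No assignment satisfies every clause.

No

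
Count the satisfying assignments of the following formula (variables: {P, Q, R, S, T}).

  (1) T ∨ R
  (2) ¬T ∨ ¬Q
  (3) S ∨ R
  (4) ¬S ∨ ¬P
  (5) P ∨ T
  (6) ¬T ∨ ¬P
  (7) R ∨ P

4

There are 2^5 = 32 truth assignments over (P, Q, R, S, T).
Split on T. With T = True, the clauses containing T are satisfied and ¬T drops from the rest; 2 of the 2^4 = 16 assignments to the other variables satisfy what remains.
With T = False, by the same count on the reduced clause set, 2 assignments work.
(One model: P=F, Q=F, R=T, S=F, T=T.)
Total: 2 + 2 = 4.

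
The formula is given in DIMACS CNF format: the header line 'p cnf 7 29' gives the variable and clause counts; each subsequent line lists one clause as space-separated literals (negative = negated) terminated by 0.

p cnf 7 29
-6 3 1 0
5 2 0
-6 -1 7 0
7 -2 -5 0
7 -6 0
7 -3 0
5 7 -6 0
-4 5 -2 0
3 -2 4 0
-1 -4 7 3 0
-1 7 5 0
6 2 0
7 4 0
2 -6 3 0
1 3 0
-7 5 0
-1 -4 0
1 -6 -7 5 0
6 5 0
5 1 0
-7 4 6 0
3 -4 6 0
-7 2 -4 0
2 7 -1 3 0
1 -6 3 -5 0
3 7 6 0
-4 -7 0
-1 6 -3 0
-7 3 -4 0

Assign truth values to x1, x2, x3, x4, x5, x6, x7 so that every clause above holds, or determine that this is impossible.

Branch on x5: set x5 = True.
Branch on x7: set x7 = True.
The clause (¬x4) is unit, so x4 = False.
The clause (x6) is unit, so x6 = True.
Branch on x3: set x3 = True.
All clauses hold; x1, x2 can take either value.

x1 ↦ False,  x2 ↦ True,  x3 ↦ True,  x4 ↦ False,  x5 ↦ True,  x6 ↦ True,  x7 ↦ True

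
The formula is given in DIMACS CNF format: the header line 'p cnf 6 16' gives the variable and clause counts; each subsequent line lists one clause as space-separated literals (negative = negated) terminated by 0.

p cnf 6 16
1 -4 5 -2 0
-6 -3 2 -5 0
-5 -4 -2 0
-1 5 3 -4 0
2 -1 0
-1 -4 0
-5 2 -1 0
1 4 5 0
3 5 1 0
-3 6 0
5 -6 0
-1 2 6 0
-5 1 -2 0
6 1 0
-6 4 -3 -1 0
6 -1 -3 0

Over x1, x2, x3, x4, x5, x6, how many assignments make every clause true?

5

There are 2^6 = 64 truth assignments over (x1, x2, x3, x4, x5, x6).
Split on x6. With x6 = True, the clauses containing x6 are satisfied and ¬x6 drops from the rest; 3 of the 2^5 = 32 assignments to the other variables satisfy what remains.
With x6 = False, by the same count on the reduced clause set, 2 assignments work.
(One model: x1=F, x2=F, x3=F, x4=F, x5=T, x6=T.)
Total: 3 + 2 = 5.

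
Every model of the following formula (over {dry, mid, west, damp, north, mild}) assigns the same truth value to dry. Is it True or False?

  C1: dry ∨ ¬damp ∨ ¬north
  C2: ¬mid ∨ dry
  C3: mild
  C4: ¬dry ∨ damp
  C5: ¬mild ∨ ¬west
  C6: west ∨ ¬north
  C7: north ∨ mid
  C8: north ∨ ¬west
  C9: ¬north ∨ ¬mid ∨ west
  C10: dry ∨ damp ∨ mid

True

Suppose dry = False.
The clause (¬mid) is unit, so mid = False.
The clause (mild) is unit, so mild = True.
The clause (¬west) is unit, so west = False.
The clause (¬north) is unit, so north = False.
Now (north) is unsatisfied and unit — conflict.
So every satisfying assignment has dry = True.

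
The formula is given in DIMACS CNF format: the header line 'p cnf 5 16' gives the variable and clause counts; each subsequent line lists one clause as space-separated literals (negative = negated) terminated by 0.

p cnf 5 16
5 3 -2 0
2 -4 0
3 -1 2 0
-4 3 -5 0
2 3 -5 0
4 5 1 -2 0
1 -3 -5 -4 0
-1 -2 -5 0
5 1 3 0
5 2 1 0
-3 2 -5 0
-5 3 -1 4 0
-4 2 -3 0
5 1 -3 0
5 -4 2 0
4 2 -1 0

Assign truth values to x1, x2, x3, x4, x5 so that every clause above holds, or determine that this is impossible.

x1=True; x2=True; x3=True; x4=True; x5=False

Branch on x2: set x2 = True.
Branch on x5: set x5 = False.
The clause (x3) is unit, so x3 = True.
The clause (x1) is unit, so x1 = True.
All clauses hold; x4 can take either value.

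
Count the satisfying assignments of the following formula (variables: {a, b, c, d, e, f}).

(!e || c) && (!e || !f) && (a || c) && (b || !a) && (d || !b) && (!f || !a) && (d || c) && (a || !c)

There are 2^6 = 64 truth assignments over (a, b, c, d, e, f).
Split on b. With b = true, the clauses containing b are satisfied and !b drops from the rest; 3 of the 2^5 = 32 assignments to the other variables satisfy what remains.
With b = false, by the same count on the reduced clause set, 0 assignments work.
(One model: a=T, b=T, c=F, d=T, e=F, f=F.)
Total: 3 + 0 = 3.

3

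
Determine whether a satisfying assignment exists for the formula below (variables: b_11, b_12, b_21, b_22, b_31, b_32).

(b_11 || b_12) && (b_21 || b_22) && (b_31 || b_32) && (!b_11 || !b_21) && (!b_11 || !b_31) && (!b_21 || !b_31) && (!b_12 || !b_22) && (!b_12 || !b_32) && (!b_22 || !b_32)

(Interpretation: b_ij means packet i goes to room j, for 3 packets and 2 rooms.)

No

Suppose b_11 = true.
The clause (!b_21) is unit, so b_21 = false.
The clause (b_22) is unit, so b_22 = true.
The clause (!b_31) is unit, so b_31 = false.
The clause (b_32) is unit, so b_32 = true.
But (!b_32) is also a unit clause — contradiction.
Backtrack on b_11: now try b_11 = false.
The clause (b_12) is unit, so b_12 = true.
The clause (!b_22) is unit, so b_22 = false.
The clause (b_21) is unit, so b_21 = true.
The clause (!b_31) is unit, so b_31 = false.
The clause (b_32) is unit, so b_32 = true.
But (!b_32) is also a unit clause — contradiction.
Neither b_11 = true nor b_11 = false works.
No assignment satisfies every clause.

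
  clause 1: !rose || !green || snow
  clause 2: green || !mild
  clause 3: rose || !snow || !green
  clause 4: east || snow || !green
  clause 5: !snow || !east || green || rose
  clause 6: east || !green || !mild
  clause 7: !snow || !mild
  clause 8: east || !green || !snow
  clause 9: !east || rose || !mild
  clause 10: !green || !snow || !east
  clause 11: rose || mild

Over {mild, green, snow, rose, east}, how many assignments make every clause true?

4

There are 2^5 = 32 truth assignments over (mild, green, snow, rose, east).
Split on mild. With mild = true, the clauses containing mild are satisfied and !mild drops from the rest; 0 of the 2^4 = 16 assignments to the other variables satisfy what remains.
With mild = false, by the same count on the reduced clause set, 4 assignments work.
(One model: mild=F, green=F, snow=F, rose=T, east=F.)
Total: 0 + 4 = 4.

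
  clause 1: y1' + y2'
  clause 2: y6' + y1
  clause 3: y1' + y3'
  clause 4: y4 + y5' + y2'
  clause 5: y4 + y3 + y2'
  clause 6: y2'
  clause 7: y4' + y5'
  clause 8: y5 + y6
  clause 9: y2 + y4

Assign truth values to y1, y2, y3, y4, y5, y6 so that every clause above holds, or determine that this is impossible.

(y2') alone gives y2 = 0.
(y4) alone gives y4 = 1.
(y5') alone gives y5 = 0.
(y6) alone gives y6 = 1.
(y1) alone gives y1 = 1.
(y3') alone gives y3 = 0.
Every clause now holds.

y1: 1, y2: 0, y3: 0, y4: 1, y5: 0, y6: 1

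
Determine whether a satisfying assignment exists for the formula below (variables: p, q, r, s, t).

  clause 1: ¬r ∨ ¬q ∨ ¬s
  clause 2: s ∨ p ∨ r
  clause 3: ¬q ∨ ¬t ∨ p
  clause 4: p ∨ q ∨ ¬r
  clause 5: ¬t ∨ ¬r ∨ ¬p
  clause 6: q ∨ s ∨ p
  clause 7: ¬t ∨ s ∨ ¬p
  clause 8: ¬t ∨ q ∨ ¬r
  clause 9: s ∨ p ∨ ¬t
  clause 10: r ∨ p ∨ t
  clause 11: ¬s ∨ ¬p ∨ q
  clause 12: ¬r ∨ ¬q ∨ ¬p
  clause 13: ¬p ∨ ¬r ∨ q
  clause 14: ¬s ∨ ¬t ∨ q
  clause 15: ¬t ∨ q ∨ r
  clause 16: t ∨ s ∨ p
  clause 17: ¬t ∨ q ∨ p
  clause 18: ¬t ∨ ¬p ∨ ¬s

Satisfiable

Branch on r: set r = False.
Branch on s: set s = True.
Branch on p: set p = True.
Unit clause (q) forces q = True.
Unit clause (¬t) forces t = False.
All clauses are satisfied.
A satisfying assignment: p=True; q=True; r=False; s=True; t=False.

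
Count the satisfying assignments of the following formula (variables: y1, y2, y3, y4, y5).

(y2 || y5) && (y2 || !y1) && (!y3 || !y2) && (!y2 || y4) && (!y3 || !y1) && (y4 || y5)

There are 2^5 = 32 truth assignments over (y1, y2, y3, y4, y5).
Split on y5. With y5 = true, the clauses containing y5 are satisfied and !y5 drops from the rest; 6 of the 2^4 = 16 assignments to the other variables satisfy what remains.
With y5 = false, by the same count on the reduced clause set, 2 assignments work.
(One model: y1=F, y2=F, y3=F, y4=F, y5=T.)
Total: 6 + 2 = 8.

8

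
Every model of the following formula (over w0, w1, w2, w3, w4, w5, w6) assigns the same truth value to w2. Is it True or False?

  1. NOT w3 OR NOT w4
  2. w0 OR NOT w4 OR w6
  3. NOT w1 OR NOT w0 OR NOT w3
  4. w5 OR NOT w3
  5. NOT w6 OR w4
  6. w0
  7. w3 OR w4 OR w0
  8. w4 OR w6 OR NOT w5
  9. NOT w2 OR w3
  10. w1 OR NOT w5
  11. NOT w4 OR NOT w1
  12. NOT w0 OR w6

Suppose w2 = true.
The clause (w0) is unit, so w0 = true.
The clause (w3) is unit, so w3 = true.
The clause (NOT w4) is unit, so w4 = false.
The clause (NOT w1) is unit, so w1 = false.
The clause (w5) is unit, so w5 = true.
That conflicts with the unit clause (NOT w5).
So every satisfying assignment has w2 = False.

False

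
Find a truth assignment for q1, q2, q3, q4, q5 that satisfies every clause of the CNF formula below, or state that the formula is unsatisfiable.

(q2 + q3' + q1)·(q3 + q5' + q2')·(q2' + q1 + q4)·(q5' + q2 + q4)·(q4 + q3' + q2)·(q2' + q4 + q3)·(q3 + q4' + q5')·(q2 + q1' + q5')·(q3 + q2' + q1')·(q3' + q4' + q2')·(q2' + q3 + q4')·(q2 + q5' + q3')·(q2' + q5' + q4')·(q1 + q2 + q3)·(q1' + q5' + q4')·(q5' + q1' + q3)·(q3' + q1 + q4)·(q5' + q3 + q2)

Branch on q2: set q2 = 1.
Branch on q3: set q3 = 1.
The clause (q4') is unit, so q4 = 0.
The clause (q1) is unit, so q1 = 1.
Every clause is now satisfied; q5 is unconstrained.

q1=1, q2=1, q3=1, q4=0, q5=0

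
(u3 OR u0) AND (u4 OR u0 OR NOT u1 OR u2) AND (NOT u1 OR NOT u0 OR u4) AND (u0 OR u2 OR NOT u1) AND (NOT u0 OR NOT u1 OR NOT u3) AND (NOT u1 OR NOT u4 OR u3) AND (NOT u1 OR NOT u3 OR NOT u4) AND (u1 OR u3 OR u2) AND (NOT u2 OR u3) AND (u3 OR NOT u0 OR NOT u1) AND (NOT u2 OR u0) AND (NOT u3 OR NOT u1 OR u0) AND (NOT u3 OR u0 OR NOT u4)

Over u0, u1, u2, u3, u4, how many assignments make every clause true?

5

There are 2^5 = 32 truth assignments over (u0, u1, u2, u3, u4).
Split on u0. With u0 = true, the clauses containing u0 are satisfied and NOT u0 drops from the rest; 4 of the 2^4 = 16 assignments to the other variables satisfy what remains.
With u0 = false, by the same count on the reduced clause set, 1 assignment works.
Total: 4 + 1 = 5.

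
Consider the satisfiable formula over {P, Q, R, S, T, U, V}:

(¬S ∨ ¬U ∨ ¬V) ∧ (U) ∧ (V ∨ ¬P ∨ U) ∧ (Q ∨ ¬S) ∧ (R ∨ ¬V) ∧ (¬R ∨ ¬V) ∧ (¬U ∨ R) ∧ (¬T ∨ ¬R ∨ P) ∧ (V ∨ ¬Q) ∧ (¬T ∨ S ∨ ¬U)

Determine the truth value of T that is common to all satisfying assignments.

False

Suppose T = True.
From the singleton clause (U), U = True.
From the singleton clause (R), R = True.
From the singleton clause (¬V), V = False.
From the singleton clause (P), P = True.
From the singleton clause (¬Q), Q = False.
From the singleton clause (¬S), S = False.
That conflicts with the unit clause (S).
So every satisfying assignment has T = False.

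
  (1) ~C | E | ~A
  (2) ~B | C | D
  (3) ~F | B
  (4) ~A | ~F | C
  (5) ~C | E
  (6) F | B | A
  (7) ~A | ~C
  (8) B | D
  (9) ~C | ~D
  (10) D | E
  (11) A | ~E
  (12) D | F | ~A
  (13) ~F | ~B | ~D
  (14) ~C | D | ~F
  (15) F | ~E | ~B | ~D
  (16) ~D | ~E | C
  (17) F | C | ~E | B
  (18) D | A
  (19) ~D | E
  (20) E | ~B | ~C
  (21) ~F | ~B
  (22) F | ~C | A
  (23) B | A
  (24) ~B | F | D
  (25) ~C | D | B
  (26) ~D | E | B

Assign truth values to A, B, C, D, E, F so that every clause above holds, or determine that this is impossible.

Suppose F = 0.
Suppose C = 0.
Suppose B = 0.
Unit clause (A) forces A = 1.
Unit clause (D) forces D = 1.
Unit clause (~E) forces E = 0.
But (E) is also a unit clause — contradiction.
So B must be the other value — set B = 1.
Unit clause (D) forces D = 1.
Unit clause (~E) forces E = 0.
But (E) is also a unit clause — contradiction.
Neither B = 1 nor B = 0 works.
So C must be the other value — set C = 1.
Unit clause (E) forces E = 1.
Unit clause (~A) forces A = 0.
But (A) is also a unit clause — contradiction.
Neither C = 1 nor C = 0 works.
So F must be the other value — set F = 1.
Unit clause (B) forces B = 1.
But (~B) is also a unit clause — contradiction.
Neither F = 1 nor F = 0 works.

UNSATISFIABLE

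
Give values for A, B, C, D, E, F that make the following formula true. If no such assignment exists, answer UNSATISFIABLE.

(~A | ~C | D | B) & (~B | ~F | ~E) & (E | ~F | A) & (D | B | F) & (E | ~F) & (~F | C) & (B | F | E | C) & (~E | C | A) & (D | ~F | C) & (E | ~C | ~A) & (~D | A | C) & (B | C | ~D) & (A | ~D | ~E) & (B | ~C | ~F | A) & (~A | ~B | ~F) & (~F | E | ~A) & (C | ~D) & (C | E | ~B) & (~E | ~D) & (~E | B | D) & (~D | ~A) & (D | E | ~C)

Case E = 1:
The clause (~D) is unit, so D = 0.
The clause (B) is unit, so B = 1.
The clause (~F) is unit, so F = 0.
Case C = 1:
No clause remains; A is free.

A: 0,  B: 1,  C: 1,  D: 0,  E: 1,  F: 0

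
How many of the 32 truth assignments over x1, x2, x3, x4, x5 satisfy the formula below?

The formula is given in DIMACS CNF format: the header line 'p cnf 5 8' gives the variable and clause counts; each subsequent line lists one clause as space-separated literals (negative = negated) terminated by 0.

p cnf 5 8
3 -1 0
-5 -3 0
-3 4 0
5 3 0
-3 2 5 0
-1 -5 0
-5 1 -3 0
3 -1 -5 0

There are 2^5 = 32 truth assignments over (x1, x2, x3, x4, x5).
Split on x2. With x2 = True, the clauses containing x2 are satisfied and ¬x2 drops from the rest; 4 of the 2^4 = 16 assignments to the other variables satisfy what remains.
With x2 = False, by the same count on the reduced clause set, 2 assignments work.
Total: 4 + 2 = 6.

6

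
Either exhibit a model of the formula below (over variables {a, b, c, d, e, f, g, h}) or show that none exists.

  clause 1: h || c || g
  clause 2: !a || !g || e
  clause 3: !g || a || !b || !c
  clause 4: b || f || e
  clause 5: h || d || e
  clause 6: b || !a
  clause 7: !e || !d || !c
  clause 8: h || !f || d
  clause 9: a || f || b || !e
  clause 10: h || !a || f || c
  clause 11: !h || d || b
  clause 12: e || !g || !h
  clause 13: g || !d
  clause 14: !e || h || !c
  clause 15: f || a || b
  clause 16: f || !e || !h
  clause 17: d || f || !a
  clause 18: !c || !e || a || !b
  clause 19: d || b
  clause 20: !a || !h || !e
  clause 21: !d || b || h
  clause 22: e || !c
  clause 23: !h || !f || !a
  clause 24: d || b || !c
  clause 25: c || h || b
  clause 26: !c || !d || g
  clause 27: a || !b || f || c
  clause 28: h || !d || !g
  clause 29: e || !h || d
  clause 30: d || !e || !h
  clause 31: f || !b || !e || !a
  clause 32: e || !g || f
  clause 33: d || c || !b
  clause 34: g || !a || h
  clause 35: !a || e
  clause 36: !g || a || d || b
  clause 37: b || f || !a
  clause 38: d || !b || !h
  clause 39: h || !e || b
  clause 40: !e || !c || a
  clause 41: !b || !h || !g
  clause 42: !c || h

a: false; b: false; c: false; d: true; e: true; f: true; g: true; h: true

Case b = false:
From the singleton clause (!a), a = false.
From the singleton clause (f), f = true.
From the singleton clause (d), d = true.
From the singleton clause (g), g = true.
From the singleton clause (h), h = true.
From the singleton clause (e), e = true.
From the singleton clause (!c), c = false.
This assignment satisfies each clause.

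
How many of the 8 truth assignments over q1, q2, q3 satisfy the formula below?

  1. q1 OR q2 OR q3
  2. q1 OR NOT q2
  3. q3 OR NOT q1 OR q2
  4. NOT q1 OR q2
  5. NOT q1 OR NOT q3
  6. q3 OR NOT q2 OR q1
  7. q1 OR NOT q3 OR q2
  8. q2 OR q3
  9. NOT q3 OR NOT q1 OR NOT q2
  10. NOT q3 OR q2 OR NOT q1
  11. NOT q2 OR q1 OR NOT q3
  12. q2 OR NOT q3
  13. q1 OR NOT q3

1

There are 2^3 = 8 truth assignments over (q1, q2, q3).
Check each against the 13 clauses (columns in the order q1, q2, q3):
  F F F  ✗ fails (q1 OR q2 OR q3)
  F F T  ✗ fails (q1 OR NOT q3 OR q2)
  F T F  ✗ fails (q1 OR NOT q2)
  F T T  ✗ fails (q1 OR NOT q2)
  T F F  ✗ fails (q3 OR NOT q1 OR q2)
  T F T  ✗ fails (NOT q1 OR q2)
  T T F  ✓ satisfies all
  T T T  ✗ fails (NOT q1 OR NOT q3)
1 of the 8 rows is a model.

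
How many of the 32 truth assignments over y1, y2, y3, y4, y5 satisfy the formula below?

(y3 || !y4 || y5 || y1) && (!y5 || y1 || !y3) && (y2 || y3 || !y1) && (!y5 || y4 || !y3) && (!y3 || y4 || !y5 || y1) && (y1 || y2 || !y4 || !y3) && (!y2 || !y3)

There are 2^5 = 32 truth assignments over (y1, y2, y3, y4, y5).
Split on y5. With y5 = true, the clauses containing y5 are satisfied and !y5 drops from the rest; 7 of the 2^4 = 16 assignments to the other variables satisfy what remains.
With y5 = false, by the same count on the reduced clause set, 7 assignments work.
Total: 7 + 7 = 14.

14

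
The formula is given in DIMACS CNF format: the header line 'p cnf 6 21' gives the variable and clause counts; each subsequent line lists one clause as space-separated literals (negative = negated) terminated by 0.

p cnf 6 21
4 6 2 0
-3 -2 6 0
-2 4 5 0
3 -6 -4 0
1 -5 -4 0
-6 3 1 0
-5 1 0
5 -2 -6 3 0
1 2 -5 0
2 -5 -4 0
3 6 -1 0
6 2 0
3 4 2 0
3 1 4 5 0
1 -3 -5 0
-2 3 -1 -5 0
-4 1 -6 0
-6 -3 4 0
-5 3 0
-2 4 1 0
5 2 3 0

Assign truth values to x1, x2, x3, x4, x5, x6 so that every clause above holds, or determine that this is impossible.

x1=True,  x2=True,  x3=True,  x4=True,  x5=True,  x6=True

Branch on x5: set x5 = True.
Unit clause (x1) forces x1 = True.
Unit clause (x3) forces x3 = True.
Branch on x2: set x2 = True.
Unit clause (x6) forces x6 = True.
Unit clause (x4) forces x4 = True.
Every clause now holds.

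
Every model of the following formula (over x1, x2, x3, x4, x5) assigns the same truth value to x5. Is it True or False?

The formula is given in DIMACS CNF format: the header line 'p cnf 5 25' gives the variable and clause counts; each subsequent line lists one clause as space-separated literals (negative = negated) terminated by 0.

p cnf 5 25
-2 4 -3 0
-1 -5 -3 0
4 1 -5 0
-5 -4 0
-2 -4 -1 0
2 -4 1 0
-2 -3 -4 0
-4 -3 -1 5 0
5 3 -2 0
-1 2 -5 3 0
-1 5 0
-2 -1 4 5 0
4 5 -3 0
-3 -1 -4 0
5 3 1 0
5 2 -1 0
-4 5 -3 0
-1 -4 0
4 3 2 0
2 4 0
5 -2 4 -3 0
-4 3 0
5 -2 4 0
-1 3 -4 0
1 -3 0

True

Suppose x5 = False.
(¬x1) alone gives x1 = False.
(x3) alone gives x3 = True.
Now (¬x3) is unsatisfied and unit — conflict.
So every satisfying assignment has x5 = True.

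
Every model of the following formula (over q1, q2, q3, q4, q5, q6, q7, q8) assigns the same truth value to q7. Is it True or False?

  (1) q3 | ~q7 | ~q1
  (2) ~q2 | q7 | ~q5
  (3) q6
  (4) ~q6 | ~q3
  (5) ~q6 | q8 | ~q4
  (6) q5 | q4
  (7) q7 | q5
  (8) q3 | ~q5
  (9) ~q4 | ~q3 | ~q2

Suppose q7 = 0.
Unit clause (q6) forces q6 = 1.
Unit clause (~q3) forces q3 = 0.
Unit clause (q5) forces q5 = 1.
But (~q5) is also a unit clause — contradiction.
So every satisfying assignment has q7 = True.

True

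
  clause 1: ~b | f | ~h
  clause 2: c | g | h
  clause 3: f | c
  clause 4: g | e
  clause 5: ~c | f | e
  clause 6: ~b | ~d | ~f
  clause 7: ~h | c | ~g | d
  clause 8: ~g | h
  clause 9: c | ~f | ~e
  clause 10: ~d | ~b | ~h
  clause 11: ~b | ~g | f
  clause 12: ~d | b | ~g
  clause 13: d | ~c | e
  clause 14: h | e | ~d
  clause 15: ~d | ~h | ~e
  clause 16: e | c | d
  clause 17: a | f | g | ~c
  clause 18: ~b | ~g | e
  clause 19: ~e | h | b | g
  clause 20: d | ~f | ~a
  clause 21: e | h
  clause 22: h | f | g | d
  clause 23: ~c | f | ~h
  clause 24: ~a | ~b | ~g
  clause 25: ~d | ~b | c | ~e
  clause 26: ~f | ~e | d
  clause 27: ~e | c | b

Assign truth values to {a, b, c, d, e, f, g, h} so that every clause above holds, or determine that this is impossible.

a ↦ 1, b ↦ 1, c ↦ 1, d ↦ 1, e ↦ 1, f ↦ 0, g ↦ 0, h ↦ 0

Case f = 0:
The clause (c) is unit, so c = 1.
The clause (e) is unit, so e = 1.
The clause (~h) is unit, so h = 0.
The clause (~g) is unit, so g = 0.
The clause (a) is unit, so a = 1.
The clause (b) is unit, so b = 1.
The clause (d) is unit, so d = 1.
This assignment satisfies each clause.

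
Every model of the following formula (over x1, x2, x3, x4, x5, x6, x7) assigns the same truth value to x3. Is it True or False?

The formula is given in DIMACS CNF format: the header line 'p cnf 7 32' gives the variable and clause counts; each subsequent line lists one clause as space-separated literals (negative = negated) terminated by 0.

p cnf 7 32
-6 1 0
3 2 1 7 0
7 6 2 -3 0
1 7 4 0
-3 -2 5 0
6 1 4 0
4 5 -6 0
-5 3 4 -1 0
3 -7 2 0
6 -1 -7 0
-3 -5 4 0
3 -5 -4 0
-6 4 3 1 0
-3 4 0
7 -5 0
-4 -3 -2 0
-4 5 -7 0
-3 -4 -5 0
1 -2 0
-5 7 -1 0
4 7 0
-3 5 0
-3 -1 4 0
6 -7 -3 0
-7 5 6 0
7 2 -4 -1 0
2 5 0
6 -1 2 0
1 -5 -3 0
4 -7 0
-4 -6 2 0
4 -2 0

Suppose x3 = True.
The clause (x4) is unit, so x4 = True.
The clause (¬x2) is unit, so x2 = False.
The clause (¬x5) is unit, so x5 = False.
Now (x5) is unsatisfied and unit — conflict.
So every satisfying assignment has x3 = False.

False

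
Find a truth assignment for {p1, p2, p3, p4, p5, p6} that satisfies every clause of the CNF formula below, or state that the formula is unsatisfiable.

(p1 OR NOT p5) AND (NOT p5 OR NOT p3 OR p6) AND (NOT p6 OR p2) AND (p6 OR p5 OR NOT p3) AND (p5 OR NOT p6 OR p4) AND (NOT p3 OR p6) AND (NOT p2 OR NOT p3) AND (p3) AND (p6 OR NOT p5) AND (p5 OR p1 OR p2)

UNSATISFIABLE

Unit clause (p3) forces p3 = true.
Unit clause (p6) forces p6 = true.
Unit clause (p2) forces p2 = true.
That conflicts with the unit clause (NOT p2).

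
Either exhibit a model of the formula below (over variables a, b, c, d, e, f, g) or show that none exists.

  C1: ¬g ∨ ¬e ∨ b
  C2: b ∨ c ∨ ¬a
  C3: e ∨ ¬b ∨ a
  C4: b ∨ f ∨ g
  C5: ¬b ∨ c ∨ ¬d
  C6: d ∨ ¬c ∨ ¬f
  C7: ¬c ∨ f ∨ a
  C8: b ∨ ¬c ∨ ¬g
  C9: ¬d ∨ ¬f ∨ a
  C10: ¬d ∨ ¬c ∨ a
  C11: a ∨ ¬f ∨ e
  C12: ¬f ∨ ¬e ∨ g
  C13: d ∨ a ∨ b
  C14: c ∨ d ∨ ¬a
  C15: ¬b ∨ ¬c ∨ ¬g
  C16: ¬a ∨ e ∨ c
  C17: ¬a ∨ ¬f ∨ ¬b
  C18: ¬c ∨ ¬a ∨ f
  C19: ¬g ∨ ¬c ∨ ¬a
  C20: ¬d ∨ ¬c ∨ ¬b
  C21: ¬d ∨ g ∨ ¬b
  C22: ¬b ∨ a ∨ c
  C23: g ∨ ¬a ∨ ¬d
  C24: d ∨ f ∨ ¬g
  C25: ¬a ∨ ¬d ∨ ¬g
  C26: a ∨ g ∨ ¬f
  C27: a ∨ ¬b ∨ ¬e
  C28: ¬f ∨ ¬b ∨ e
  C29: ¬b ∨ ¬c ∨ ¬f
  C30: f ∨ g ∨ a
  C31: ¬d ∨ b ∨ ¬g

Branch on g: set g = False.
Branch on b: set b = True.
Unit clause (¬d) forces d = False.
Branch on e: set e = True.
Unit clause (¬f) forces f = False.
Unit clause (a) forces a = True.
Unit clause (c) forces c = True.
But (¬c) is also a unit clause — contradiction.
Undo e and try e = False.
Unit clause (a) forces a = True.
Unit clause (c) forces c = True.
Unit clause (¬f) forces f = False.
But (f) is also a unit clause — contradiction.
Neither e = True nor e = False works.
Undo b and try b = False.
Unit clause (f) forces f = True.
Unit clause (¬e) forces e = False.
Unit clause (a) forces a = True.
Unit clause (c) forces c = True.
Unit clause (d) forces d = True.
But (¬d) is also a unit clause — contradiction.
Neither b = True nor b = False works.
Undo g and try g = True.
Branch on e: set e = False.
Branch on b: set b = False.
Unit clause (¬c) forces c = False.
Unit clause (¬a) forces a = False.
Unit clause (¬f) forces f = False.
Unit clause (d) forces d = True.
But (¬d) is also a unit clause — contradiction.
Undo b and try b = True.
Unit clause (a) forces a = True.
Unit clause (¬c) forces c = False.
But (c) is also a unit clause — contradiction.
Neither b = True nor b = False works.
Undo e and try e = True.
Unit clause (b) forces b = True.
Unit clause (¬c) forces c = False.
Unit clause (¬d) forces d = False.
Unit clause (¬a) forces a = False.
But (a) is also a unit clause — contradiction.
Neither e = True nor e = False works.
Neither g = True nor g = False works.

UNSATISFIABLE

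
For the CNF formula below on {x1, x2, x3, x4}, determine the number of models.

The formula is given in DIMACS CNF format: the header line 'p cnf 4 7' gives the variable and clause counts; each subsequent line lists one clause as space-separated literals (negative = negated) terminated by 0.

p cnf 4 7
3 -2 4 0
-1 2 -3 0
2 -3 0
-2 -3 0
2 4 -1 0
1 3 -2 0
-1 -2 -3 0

4

There are 2^4 = 16 truth assignments over (x1, x2, x3, x4).
Check each against the 7 clauses (columns in the order x1, x2, x3, x4):
  F F F F  ✓ satisfies all
  F F F T  ✓ satisfies all
  F F T F  ✗ fails (x2 ∨ ¬x3)
  F F T T  ✗ fails (x2 ∨ ¬x3)
  F T F F  ✗ fails (x3 ∨ ¬x2 ∨ x4)
  F T F T  ✗ fails (x1 ∨ x3 ∨ ¬x2)
  F T T F  ✗ fails (¬x2 ∨ ¬x3)
  F T T T  ✗ fails (¬x2 ∨ ¬x3)
  T F F F  ✗ fails (x2 ∨ x4 ∨ ¬x1)
  T F F T  ✓ satisfies all
  T F T F  ✗ fails (¬x1 ∨ x2 ∨ ¬x3)
  T F T T  ✗ fails (¬x1 ∨ x2 ∨ ¬x3)
  T T F F  ✗ fails (x3 ∨ ¬x2 ∨ x4)
  T T F T  ✓ satisfies all
  T T T F  ✗ fails (¬x2 ∨ ¬x3)
  T T T T  ✗ fails (¬x2 ∨ ¬x3)
4 of the 16 rows are models.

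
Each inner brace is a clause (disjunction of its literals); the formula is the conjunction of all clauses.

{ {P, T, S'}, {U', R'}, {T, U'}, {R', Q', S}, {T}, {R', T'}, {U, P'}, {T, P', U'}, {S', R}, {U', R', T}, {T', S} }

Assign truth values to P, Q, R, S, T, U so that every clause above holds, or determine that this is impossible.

UNSATISFIABLE

From the singleton clause (T), T = 1.
From the singleton clause (R'), R = 0.
From the singleton clause (S'), S = 0.
That conflicts with the unit clause (S).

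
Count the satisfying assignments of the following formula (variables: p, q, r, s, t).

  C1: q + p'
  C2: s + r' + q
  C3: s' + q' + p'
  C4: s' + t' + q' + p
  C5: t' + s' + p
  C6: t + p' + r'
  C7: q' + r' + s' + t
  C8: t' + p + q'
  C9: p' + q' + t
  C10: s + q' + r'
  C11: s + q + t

There are 2^5 = 32 truth assignments over (p, q, r, s, t).
Split on q. With q = 1, the clauses containing q are satisfied and q' drops from the rest; 3 of the 2^4 = 16 assignments to the other variables satisfy what remains.
With q = 0, by the same count on the reduced clause set, 3 assignments work.
Total: 3 + 3 = 6.

6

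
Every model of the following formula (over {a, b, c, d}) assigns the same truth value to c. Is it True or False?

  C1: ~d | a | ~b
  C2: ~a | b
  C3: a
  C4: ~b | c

True

Suppose c = 0.
The clause (a) is unit, so a = 1.
The clause (b) is unit, so b = 1.
Now (~b) is unsatisfied and unit — conflict.
So every satisfying assignment has c = True.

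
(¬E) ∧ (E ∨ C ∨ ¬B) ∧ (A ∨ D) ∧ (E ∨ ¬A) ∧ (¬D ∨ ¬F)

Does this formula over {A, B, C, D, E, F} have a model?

The clause (¬E) is unit, so E = False.
The clause (¬A) is unit, so A = False.
The clause (D) is unit, so D = True.
The clause (¬F) is unit, so F = False.
Suppose C = True.
All clauses hold; B can take either value.
A satisfying assignment: A=False; B=False; C=True; D=True; E=False; F=False.

Satisfiable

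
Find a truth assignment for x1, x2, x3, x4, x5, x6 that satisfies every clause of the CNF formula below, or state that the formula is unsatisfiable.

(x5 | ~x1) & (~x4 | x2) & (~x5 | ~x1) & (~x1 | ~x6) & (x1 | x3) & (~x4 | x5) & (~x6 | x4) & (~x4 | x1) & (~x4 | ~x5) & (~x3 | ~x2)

Case x5 = 1:
The clause (~x1) is unit, so x1 = 0.
The clause (x3) is unit, so x3 = 1.
The clause (~x4) is unit, so x4 = 0.
The clause (~x6) is unit, so x6 = 0.
The clause (~x2) is unit, so x2 = 0.
Every clause now holds.

x1=0; x2=0; x3=1; x4=0; x5=1; x6=0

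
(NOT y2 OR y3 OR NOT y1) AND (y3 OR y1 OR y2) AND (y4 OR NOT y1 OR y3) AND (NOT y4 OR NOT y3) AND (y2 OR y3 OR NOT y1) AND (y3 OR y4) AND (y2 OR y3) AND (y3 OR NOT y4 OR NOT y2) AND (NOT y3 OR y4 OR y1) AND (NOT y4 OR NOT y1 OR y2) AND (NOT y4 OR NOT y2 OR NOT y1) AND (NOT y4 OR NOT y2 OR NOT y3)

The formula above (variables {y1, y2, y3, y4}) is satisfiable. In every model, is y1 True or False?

Suppose y1 = false.
Suppose y3 = true.
The clause (NOT y4) is unit, so y4 = false.
But (y4) is also a unit clause — contradiction.
Backtrack on y3: now try y3 = false.
The clause (y2) is unit, so y2 = true.
The clause (y4) is unit, so y4 = true.
But (NOT y4) is also a unit clause — contradiction.
Neither y3 = true nor y3 = false works.
So every satisfying assignment has y1 = True.

True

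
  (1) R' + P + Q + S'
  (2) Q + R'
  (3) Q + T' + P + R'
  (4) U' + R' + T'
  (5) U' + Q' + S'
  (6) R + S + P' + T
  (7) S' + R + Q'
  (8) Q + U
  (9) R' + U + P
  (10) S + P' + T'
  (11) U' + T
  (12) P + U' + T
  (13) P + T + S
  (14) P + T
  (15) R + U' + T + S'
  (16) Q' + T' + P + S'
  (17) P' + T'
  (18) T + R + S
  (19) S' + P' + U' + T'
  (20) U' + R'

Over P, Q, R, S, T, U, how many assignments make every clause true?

There are 2^6 = 64 truth assignments over (P, Q, R, S, T, U).
Split on T. With T = 1, the clauses containing T are satisfied and T' drops from the rest; 4 of the 2^5 = 32 assignments to the other variables satisfy what remains.
With T = 0, by the same count on the reduced clause set, 2 assignments work.
Total: 4 + 2 = 6.

6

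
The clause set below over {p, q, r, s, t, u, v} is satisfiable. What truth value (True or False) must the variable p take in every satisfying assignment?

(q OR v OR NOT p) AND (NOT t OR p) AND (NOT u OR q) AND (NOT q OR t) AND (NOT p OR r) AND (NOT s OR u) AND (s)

True

Suppose p = false.
Unit clause (NOT t) forces t = false.
Unit clause (NOT q) forces q = false.
Unit clause (NOT u) forces u = false.
Unit clause (NOT s) forces s = false.
That conflicts with the unit clause (s).
So every satisfying assignment has p = True.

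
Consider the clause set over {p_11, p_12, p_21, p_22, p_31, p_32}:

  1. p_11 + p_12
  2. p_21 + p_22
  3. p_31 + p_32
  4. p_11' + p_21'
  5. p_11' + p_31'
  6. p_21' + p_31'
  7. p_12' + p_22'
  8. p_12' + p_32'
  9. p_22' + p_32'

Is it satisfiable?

Unsatisfiable

Case p_11 = 1:
From the singleton clause (p_21'), p_21 = 0.
From the singleton clause (p_22), p_22 = 1.
From the singleton clause (p_31'), p_31 = 0.
From the singleton clause (p_32), p_32 = 1.
That conflicts with the unit clause (p_32').
Undo p_11 and try p_11 = 0.
From the singleton clause (p_12), p_12 = 1.
From the singleton clause (p_22'), p_22 = 0.
From the singleton clause (p_21), p_21 = 1.
From the singleton clause (p_31'), p_31 = 0.
From the singleton clause (p_32), p_32 = 1.
That conflicts with the unit clause (p_32').
Either choice for p_11 ends in contradiction.
No assignment satisfies every clause.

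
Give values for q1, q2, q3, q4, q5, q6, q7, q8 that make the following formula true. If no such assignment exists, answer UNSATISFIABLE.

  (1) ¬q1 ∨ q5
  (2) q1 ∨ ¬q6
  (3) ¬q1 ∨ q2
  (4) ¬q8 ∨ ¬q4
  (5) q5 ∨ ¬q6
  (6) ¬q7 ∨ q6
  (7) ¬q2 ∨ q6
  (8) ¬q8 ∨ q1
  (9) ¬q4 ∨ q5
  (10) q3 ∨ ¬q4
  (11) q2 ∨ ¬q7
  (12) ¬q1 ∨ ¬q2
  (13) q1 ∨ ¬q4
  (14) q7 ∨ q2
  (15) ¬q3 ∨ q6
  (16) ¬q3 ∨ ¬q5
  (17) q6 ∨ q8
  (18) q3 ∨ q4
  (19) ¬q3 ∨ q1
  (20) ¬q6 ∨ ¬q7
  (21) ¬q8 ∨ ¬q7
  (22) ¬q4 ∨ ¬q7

Case q1 = False:
The clause (¬q6) is unit, so q6 = False.
The clause (¬q7) is unit, so q7 = False.
The clause (¬q2) is unit, so q2 = False.
But (q2) is also a unit clause — contradiction.
That branch fails; take q1 = True instead.
The clause (q5) is unit, so q5 = True.
The clause (q2) is unit, so q2 = True.
But (¬q2) is also a unit clause — contradiction.
Either choice for q1 ends in contradiction.

UNSATISFIABLE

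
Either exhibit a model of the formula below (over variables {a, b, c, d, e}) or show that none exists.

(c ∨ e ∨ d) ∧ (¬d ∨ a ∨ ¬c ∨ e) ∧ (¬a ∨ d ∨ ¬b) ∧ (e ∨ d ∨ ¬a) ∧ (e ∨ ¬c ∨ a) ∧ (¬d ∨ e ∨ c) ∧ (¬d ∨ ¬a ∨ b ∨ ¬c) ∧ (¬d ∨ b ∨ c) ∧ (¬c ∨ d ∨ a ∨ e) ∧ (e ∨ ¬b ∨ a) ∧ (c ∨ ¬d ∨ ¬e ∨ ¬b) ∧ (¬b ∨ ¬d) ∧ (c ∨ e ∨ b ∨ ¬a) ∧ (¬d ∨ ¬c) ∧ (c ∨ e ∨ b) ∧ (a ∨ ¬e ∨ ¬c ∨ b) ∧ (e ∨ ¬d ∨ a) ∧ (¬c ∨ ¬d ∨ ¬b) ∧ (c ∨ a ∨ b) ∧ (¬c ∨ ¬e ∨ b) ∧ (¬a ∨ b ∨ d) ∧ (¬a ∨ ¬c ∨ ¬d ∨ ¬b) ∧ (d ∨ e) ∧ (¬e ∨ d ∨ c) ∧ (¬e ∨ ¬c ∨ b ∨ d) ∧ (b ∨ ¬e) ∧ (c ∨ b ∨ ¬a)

a ↦ False; b ↦ True; c ↦ True; d ↦ False; e ↦ True

Suppose b = True.
The clause (¬d) is unit, so d = False.
The clause (¬a) is unit, so a = False.
The clause (e) is unit, so e = True.
The clause (c) is unit, so c = True.
Every clause now holds.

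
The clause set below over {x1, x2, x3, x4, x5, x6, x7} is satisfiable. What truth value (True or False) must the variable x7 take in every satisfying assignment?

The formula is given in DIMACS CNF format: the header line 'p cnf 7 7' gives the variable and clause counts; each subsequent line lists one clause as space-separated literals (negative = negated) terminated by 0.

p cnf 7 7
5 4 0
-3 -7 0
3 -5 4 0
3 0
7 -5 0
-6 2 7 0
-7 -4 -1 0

Suppose x7 = True.
(¬x3) alone gives x3 = False.
That conflicts with the unit clause (x3).
So every satisfying assignment has x7 = False.

False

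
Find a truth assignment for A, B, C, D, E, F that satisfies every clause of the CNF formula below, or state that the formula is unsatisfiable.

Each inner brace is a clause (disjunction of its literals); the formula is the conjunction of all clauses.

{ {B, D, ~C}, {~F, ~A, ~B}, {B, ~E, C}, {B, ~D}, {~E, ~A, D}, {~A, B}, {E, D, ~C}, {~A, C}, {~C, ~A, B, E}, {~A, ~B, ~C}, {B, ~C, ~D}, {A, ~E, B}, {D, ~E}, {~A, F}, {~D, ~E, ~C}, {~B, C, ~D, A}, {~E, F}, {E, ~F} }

Suppose B = 1.
Suppose F = 0.
Unit clause (~A) forces A = 0.
Unit clause (~E) forces E = 0.
Suppose D = 1.
Unit clause (C) forces C = 1.
This assignment satisfies each clause.

A: 0,  B: 1,  C: 1,  D: 1,  E: 0,  F: 0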